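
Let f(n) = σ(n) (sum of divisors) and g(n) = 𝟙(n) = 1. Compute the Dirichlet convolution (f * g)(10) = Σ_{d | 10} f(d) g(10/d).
(σ * 𝟙)(10) = 28

Divisors of 10: [1, 2, 5, 10]. For each d | 10:
  d = 1: σ(1) · 𝟙(10/1) = 1 · 1 = 1
  d = 2: σ(2) · 𝟙(10/2) = 3 · 1 = 3
  d = 5: σ(5) · 𝟙(10/5) = 6 · 1 = 6
  d = 10: σ(10) · 𝟙(10/10) = 18 · 1 = 18
Summing: (σ * 𝟙)(10) = 1 + 3 + 6 + 18 = 28.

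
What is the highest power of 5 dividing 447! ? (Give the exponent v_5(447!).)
v_5(447!) = 109

Legendre's formula: v_p(n!) = Σ_{k ≥ 1} ⌊n / p^k⌋. For p = 5, n = 447, the terms are:
  ⌊447/5^1⌋ = ⌊447/5⌋ = 89
  ⌊447/5^2⌋ = ⌊447/25⌋ = 17
  ⌊447/5^3⌋ = ⌊447/125⌋ = 3
(the next term ⌊447/5^4⌋ = 0, terminating the sum). Summing: v_5(447!) = 89 + 17 + 3 = 109.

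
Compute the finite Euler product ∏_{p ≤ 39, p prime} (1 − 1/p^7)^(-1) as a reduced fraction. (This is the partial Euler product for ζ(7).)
∏ = 390612576496222063474132638651406606464249171649995563732972174614898335928125/387378248056510136247638717957281013418108703654497719879651674737546587052032

The primes p ≤ 39 are [2, 3, 5, 7, 11, 13, 17, 19, 23, 29, 31, 37]. For each prime, (1 − 1/p^7)^(-1) = p^7 / (p^7 − 1). The product is (1 − 1/2^7)^(-1), (1 − 1/3^7)^(-1), (1 − 1/5^7)^(-1), (1 − 1/7^7)^(-1), (1 − 1/11^7)^(-1), (1 − 1/13^7)^(-1), (1 − 1/17^7)^(-1), (1 − 1/19^7)^(-1), (1 − 1/23^7)^(-1), (1 − 1/29^7)^(-1), (1 − 1/31^7)^(-1), (1 − 1/37^7)^(-1) = ∏ p^7 / (p^7 − 1) = 390612576496222063474132638651406606464249171649995563732972174614898335928125/387378248056510136247638717957281013418108703654497719879651674737546587052032.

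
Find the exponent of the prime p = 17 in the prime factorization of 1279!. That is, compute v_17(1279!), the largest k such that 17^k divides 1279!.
v_17(1279!) = 79

Legendre's formula: v_p(n!) = Σ_{k ≥ 1} ⌊n / p^k⌋. For p = 17, n = 1279, the terms are:
  ⌊1279/17^1⌋ = ⌊1279/17⌋ = 75
  ⌊1279/17^2⌋ = ⌊1279/289⌋ = 4
(the next term ⌊1279/17^3⌋ = 0, terminating the sum). Summing: v_17(1279!) = 75 + 4 = 79.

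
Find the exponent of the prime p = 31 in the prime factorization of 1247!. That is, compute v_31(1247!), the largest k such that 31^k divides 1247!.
v_31(1247!) = 41

Legendre's formula: v_p(n!) = Σ_{k ≥ 1} ⌊n / p^k⌋. For p = 31, n = 1247, the terms are:
  ⌊1247/31^1⌋ = ⌊1247/31⌋ = 40
  ⌊1247/31^2⌋ = ⌊1247/961⌋ = 1
(the next term ⌊1247/31^3⌋ = 0, terminating the sum). Summing: v_31(1247!) = 40 + 1 = 41.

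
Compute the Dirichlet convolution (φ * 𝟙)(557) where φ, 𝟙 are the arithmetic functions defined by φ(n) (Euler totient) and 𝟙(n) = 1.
(φ * 𝟙)(557) = 557

Divisors of 557: [1, 557]. For each d | 557:
  d = 1: φ(1) · 𝟙(557/1) = 1 · 1 = 1
  d = 557: φ(557) · 𝟙(557/557) = 556 · 1 = 556
Summing: (φ * 𝟙)(557) = 1 + 556 = 557.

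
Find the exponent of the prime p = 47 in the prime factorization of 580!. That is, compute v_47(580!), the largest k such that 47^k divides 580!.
v_47(580!) = 12

Legendre's formula: v_p(n!) = Σ_{k ≥ 1} ⌊n / p^k⌋. For p = 47, n = 580, the terms are:
  ⌊580/47^1⌋ = ⌊580/47⌋ = 12
(the next term ⌊580/47^2⌋ = 0, terminating the sum). Summing: v_47(580!) = 12 = 12.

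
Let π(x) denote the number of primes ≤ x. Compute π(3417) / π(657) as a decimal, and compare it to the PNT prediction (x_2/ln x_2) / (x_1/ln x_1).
π(3417)/π(657) = 480/119 ≈ 4.0336;  PNT prediction ≈ 4.1470.

π(657) = 119 and π(3417) = 480, so π(3417)/π(657) ≈ 4.0336. The PNT-predicted ratio is (3417/ln(3417)) / (657/ln(657)) ≈ 4.1470. The two agree to within a few percent, as expected.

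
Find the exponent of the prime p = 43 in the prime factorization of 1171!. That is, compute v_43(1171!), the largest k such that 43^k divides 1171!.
v_43(1171!) = 27

Legendre's formula: v_p(n!) = Σ_{k ≥ 1} ⌊n / p^k⌋. For p = 43, n = 1171, the terms are:
  ⌊1171/43^1⌋ = ⌊1171/43⌋ = 27
(the next term ⌊1171/43^2⌋ = 0, terminating the sum). Summing: v_43(1171!) = 27 = 27.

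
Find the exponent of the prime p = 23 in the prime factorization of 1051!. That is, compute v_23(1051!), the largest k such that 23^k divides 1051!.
v_23(1051!) = 46

Legendre's formula: v_p(n!) = Σ_{k ≥ 1} ⌊n / p^k⌋. For p = 23, n = 1051, the terms are:
  ⌊1051/23^1⌋ = ⌊1051/23⌋ = 45
  ⌊1051/23^2⌋ = ⌊1051/529⌋ = 1
(the next term ⌊1051/23^3⌋ = 0, terminating the sum). Summing: v_23(1051!) = 45 + 1 = 46.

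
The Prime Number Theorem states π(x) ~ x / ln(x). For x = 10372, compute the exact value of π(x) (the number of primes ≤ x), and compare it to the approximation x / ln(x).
π(10372) = 1272;  x/ln(x) ≈ 1121.68;  relative error ≈ 11.82%.

Directly count primes up to 10372: π(10372) = 1272. The PNT approximation gives 10372/ln(10372) ≈ 10372/9.24687 ≈ 1121.68. Relative error (π(x) − x/ln(x)) / π(x) ≈ 11.82%; the approximation is known to undercount slightly (Li(x) is a better estimate).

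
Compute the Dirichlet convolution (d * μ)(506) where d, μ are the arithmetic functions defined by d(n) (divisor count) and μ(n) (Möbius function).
(d * μ)(506) = 1

Divisors of 506: [1, 2, 11, 22, 23, 46, 253, 506]. For each d | 506:
  d = 1: d(1) · μ(506/1) = 1 · -1 = -1
  d = 2: d(2) · μ(506/2) = 2 · 1 = 2
  d = 11: d(11) · μ(506/11) = 2 · 1 = 2
  d = 22: d(22) · μ(506/22) = 4 · -1 = -4
  d = 23: d(23) · μ(506/23) = 2 · 1 = 2
  d = 46: d(46) · μ(506/46) = 4 · -1 = -4
  d = 253: d(253) · μ(506/253) = 4 · -1 = -4
  d = 506: d(506) · μ(506/506) = 8 · 1 = 8
Summing: (d * μ)(506) = -1 + 2 + 2 + -4 + 2 + -4 + -4 + 8 = 1.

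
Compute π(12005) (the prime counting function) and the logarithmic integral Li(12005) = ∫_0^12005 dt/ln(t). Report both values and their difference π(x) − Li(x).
π(12005) = 1438;  Li(12005) ≈ 1461.63;  π(x) − Li(x) ≈ -23.63.

Direct count of primes ≤ 12005 gives π(12005) = 1438. Numerical evaluation of the logarithmic integral gives Li(12005) ≈ 1461.63. The difference π(x) − Li(x) ≈ -23.63 is typically negative for small/moderate x (Li(x) overestimates), though Littlewood's theorem shows this sign changes infinitely often.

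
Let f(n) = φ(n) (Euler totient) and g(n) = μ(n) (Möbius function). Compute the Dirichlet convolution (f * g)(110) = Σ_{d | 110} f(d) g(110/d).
(φ * μ)(110) = 0

Divisors of 110: [1, 2, 5, 10, 11, 22, 55, 110]. For each d | 110:
  d = 1: φ(1) · μ(110/1) = 1 · -1 = -1
  d = 2: φ(2) · μ(110/2) = 1 · 1 = 1
  d = 5: φ(5) · μ(110/5) = 4 · 1 = 4
  d = 10: φ(10) · μ(110/10) = 4 · -1 = -4
  d = 11: φ(11) · μ(110/11) = 10 · 1 = 10
  d = 22: φ(22) · μ(110/22) = 10 · -1 = -10
  d = 55: φ(55) · μ(110/55) = 40 · -1 = -40
  d = 110: φ(110) · μ(110/110) = 40 · 1 = 40
Summing: (φ * μ)(110) = -1 + 1 + 4 + -4 + 10 + -10 + -40 + 40 = 0.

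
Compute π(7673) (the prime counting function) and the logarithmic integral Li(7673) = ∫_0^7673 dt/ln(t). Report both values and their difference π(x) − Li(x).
π(7673) = 973;  Li(7673) ≈ 989.95;  π(x) − Li(x) ≈ -16.95.

Direct count of primes ≤ 7673 gives π(7673) = 973. Numerical evaluation of the logarithmic integral gives Li(7673) ≈ 989.95. The difference π(x) − Li(x) ≈ -16.95 is typically negative for small/moderate x (Li(x) overestimates), though Littlewood's theorem shows this sign changes infinitely often.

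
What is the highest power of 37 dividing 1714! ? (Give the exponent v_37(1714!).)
v_37(1714!) = 47

Legendre's formula: v_p(n!) = Σ_{k ≥ 1} ⌊n / p^k⌋. For p = 37, n = 1714, the terms are:
  ⌊1714/37^1⌋ = ⌊1714/37⌋ = 46
  ⌊1714/37^2⌋ = ⌊1714/1369⌋ = 1
(the next term ⌊1714/37^3⌋ = 0, terminating the sum). Summing: v_37(1714!) = 46 + 1 = 47.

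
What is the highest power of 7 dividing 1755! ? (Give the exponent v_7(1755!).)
v_7(1755!) = 290

Legendre's formula: v_p(n!) = Σ_{k ≥ 1} ⌊n / p^k⌋. For p = 7, n = 1755, the terms are:
  ⌊1755/7^1⌋ = ⌊1755/7⌋ = 250
  ⌊1755/7^2⌋ = ⌊1755/49⌋ = 35
  ⌊1755/7^3⌋ = ⌊1755/343⌋ = 5
(the next term ⌊1755/7^4⌋ = 0, terminating the sum). Summing: v_7(1755!) = 250 + 35 + 5 = 290.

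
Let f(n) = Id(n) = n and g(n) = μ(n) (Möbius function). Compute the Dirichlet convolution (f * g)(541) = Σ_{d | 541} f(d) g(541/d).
(Id * μ)(541) = 540

Divisors of 541: [1, 541]. For each d | 541:
  d = 1: Id(1) · μ(541/1) = 1 · -1 = -1
  d = 541: Id(541) · μ(541/541) = 541 · 1 = 541
Summing: (Id * μ)(541) = -1 + 541 = 540.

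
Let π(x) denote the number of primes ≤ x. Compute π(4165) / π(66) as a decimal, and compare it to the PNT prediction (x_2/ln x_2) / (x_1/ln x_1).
π(4165)/π(66) = 573/18 ≈ 31.8333;  PNT prediction ≈ 31.7228.

π(66) = 18 and π(4165) = 573, so π(4165)/π(66) ≈ 31.8333. The PNT-predicted ratio is (4165/ln(4165)) / (66/ln(66)) ≈ 31.7228. The two agree to within a few percent, as expected.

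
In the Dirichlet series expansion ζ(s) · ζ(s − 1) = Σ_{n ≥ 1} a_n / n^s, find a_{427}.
σ(427) = 496

In the product (Σ m^0/m^s)(Σ k / k^s) = Σ (Σ_{d | n} d) / n^s, the coefficient of 1/n^s is σ(n) = Σ_{d | n} d. For n = 427, divisors are [1, 7, 61, 427]; summing: σ(427) = 496.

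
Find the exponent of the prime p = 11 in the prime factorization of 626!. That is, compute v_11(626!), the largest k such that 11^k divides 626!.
v_11(626!) = 61

Legendre's formula: v_p(n!) = Σ_{k ≥ 1} ⌊n / p^k⌋. For p = 11, n = 626, the terms are:
  ⌊626/11^1⌋ = ⌊626/11⌋ = 56
  ⌊626/11^2⌋ = ⌊626/121⌋ = 5
(the next term ⌊626/11^3⌋ = 0, terminating the sum). Summing: v_11(626!) = 56 + 5 = 61.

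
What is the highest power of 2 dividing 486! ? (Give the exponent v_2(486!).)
v_2(486!) = 480

Legendre's formula: v_p(n!) = Σ_{k ≥ 1} ⌊n / p^k⌋. For p = 2, n = 486, the terms are:
  ⌊486/2^1⌋ = ⌊486/2⌋ = 243
  ⌊486/2^2⌋ = ⌊486/4⌋ = 121
  ⌊486/2^3⌋ = ⌊486/8⌋ = 60
  ⌊486/2^4⌋ = ⌊486/16⌋ = 30
  ⌊486/2^5⌋ = ⌊486/32⌋ = 15
  ⌊486/2^6⌋ = ⌊486/64⌋ = 7
  ⌊486/2^7⌋ = ⌊486/128⌋ = 3
  ⌊486/2^8⌋ = ⌊486/256⌋ = 1
(the next term ⌊486/2^9⌋ = 0, terminating the sum). Summing: v_2(486!) = 243 + 121 + 60 + 30 + 15 + 7 + 3 + 1 = 480.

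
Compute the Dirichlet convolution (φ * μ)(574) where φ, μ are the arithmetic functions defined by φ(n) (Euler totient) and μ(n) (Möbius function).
(φ * μ)(574) = 0

Divisors of 574: [1, 2, 7, 14, 41, 82, 287, 574]. For each d | 574:
  d = 1: φ(1) · μ(574/1) = 1 · -1 = -1
  d = 2: φ(2) · μ(574/2) = 1 · 1 = 1
  d = 7: φ(7) · μ(574/7) = 6 · 1 = 6
  d = 14: φ(14) · μ(574/14) = 6 · -1 = -6
  d = 41: φ(41) · μ(574/41) = 40 · 1 = 40
  d = 82: φ(82) · μ(574/82) = 40 · -1 = -40
  d = 287: φ(287) · μ(574/287) = 240 · -1 = -240
  d = 574: φ(574) · μ(574/574) = 240 · 1 = 240
Summing: (φ * μ)(574) = -1 + 1 + 6 + -6 + 40 + -40 + -240 + 240 = 0.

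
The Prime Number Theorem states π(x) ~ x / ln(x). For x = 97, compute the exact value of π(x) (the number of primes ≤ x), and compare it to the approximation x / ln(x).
π(97) = 25;  x/ln(x) ≈ 21.20;  relative error ≈ 15.19%.

Directly count primes up to 97: π(97) = 25. The PNT approximation gives 97/ln(97) ≈ 97/4.57471 ≈ 21.20. Relative error (π(x) − x/ln(x)) / π(x) ≈ 15.19%; the approximation is known to undercount slightly (Li(x) is a better estimate).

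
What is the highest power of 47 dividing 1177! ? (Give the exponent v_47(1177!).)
v_47(1177!) = 25

Legendre's formula: v_p(n!) = Σ_{k ≥ 1} ⌊n / p^k⌋. For p = 47, n = 1177, the terms are:
  ⌊1177/47^1⌋ = ⌊1177/47⌋ = 25
(the next term ⌊1177/47^2⌋ = 0, terminating the sum). Summing: v_47(1177!) = 25 = 25.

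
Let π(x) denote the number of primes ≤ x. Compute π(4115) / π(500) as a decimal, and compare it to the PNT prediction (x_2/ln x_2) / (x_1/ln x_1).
π(4115)/π(500) = 566/95 ≈ 5.9579;  PNT prediction ≈ 6.1456.

π(500) = 95 and π(4115) = 566, so π(4115)/π(500) ≈ 5.9579. The PNT-predicted ratio is (4115/ln(4115)) / (500/ln(500)) ≈ 6.1456. The two agree to within a few percent, as expected.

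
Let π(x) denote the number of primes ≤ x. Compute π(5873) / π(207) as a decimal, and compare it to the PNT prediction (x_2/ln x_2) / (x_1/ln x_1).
π(5873)/π(207) = 773/46 ≈ 16.8043;  PNT prediction ≈ 17.4346.

π(207) = 46 and π(5873) = 773, so π(5873)/π(207) ≈ 16.8043. The PNT-predicted ratio is (5873/ln(5873)) / (207/ln(207)) ≈ 17.4346. The two agree to within a few percent, as expected.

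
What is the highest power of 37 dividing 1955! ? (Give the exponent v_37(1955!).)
v_37(1955!) = 53

Legendre's formula: v_p(n!) = Σ_{k ≥ 1} ⌊n / p^k⌋. For p = 37, n = 1955, the terms are:
  ⌊1955/37^1⌋ = ⌊1955/37⌋ = 52
  ⌊1955/37^2⌋ = ⌊1955/1369⌋ = 1
(the next term ⌊1955/37^3⌋ = 0, terminating the sum). Summing: v_37(1955!) = 52 + 1 = 53.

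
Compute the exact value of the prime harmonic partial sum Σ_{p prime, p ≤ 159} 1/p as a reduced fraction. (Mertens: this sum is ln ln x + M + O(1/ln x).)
Σ 1/p = 67195167335560670940823020383181530154843058347995389615845419/35375166993717494840635767087951744212057570647889977422429870

π(159) = 37, so the primes ≤ 159 are [2, 3, 5, 7, 11, 13, 17, 19, 23, 29, 31, 37, 41, 43, 47, 53, 59, 61, 67, 71, 73, 79, 83, 89, 97, 101, 103, 107, 109, 113, 127, 131, 137, 139, 149, 151, 157]. Summing 1/p over these primes: 67195167335560670940823020383181530154843058347995389615845419/35375166993717494840635767087951744212057570647889977422429870 ≈ 1.8995. Mertens estimate ln ln(159) + 0.2615 ≈ 1.8846.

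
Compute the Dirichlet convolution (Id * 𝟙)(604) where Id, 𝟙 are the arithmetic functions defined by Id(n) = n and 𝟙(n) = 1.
(Id * 𝟙)(604) = 1064

Divisors of 604: [1, 2, 4, 151, 302, 604]. For each d | 604:
  d = 1: Id(1) · 𝟙(604/1) = 1 · 1 = 1
  d = 2: Id(2) · 𝟙(604/2) = 2 · 1 = 2
  d = 4: Id(4) · 𝟙(604/4) = 4 · 1 = 4
  d = 151: Id(151) · 𝟙(604/151) = 151 · 1 = 151
  d = 302: Id(302) · 𝟙(604/302) = 302 · 1 = 302
  d = 604: Id(604) · 𝟙(604/604) = 604 · 1 = 604
Summing: (Id * 𝟙)(604) = 1 + 2 + 4 + 151 + 302 + 604 = 1064.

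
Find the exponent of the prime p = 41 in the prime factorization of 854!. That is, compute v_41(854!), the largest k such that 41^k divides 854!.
v_41(854!) = 20

Legendre's formula: v_p(n!) = Σ_{k ≥ 1} ⌊n / p^k⌋. For p = 41, n = 854, the terms are:
  ⌊854/41^1⌋ = ⌊854/41⌋ = 20
(the next term ⌊854/41^2⌋ = 0, terminating the sum). Summing: v_41(854!) = 20 = 20.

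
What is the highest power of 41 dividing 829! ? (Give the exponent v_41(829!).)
v_41(829!) = 20

Legendre's formula: v_p(n!) = Σ_{k ≥ 1} ⌊n / p^k⌋. For p = 41, n = 829, the terms are:
  ⌊829/41^1⌋ = ⌊829/41⌋ = 20
(the next term ⌊829/41^2⌋ = 0, terminating the sum). Summing: v_41(829!) = 20 = 20.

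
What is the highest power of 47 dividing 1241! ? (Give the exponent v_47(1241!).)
v_47(1241!) = 26

Legendre's formula: v_p(n!) = Σ_{k ≥ 1} ⌊n / p^k⌋. For p = 47, n = 1241, the terms are:
  ⌊1241/47^1⌋ = ⌊1241/47⌋ = 26
(the next term ⌊1241/47^2⌋ = 0, terminating the sum). Summing: v_47(1241!) = 26 = 26.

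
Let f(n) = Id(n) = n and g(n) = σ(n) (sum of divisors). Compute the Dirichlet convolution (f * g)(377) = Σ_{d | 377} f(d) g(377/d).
(Id * σ)(377) = 1593

Divisors of 377: [1, 13, 29, 377]. For each d | 377:
  d = 1: Id(1) · σ(377/1) = 1 · 420 = 420
  d = 13: Id(13) · σ(377/13) = 13 · 30 = 390
  d = 29: Id(29) · σ(377/29) = 29 · 14 = 406
  d = 377: Id(377) · σ(377/377) = 377 · 1 = 377
Summing: (Id * σ)(377) = 420 + 390 + 406 + 377 = 1593.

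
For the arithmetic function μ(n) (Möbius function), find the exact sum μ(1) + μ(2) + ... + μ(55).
Σ_{n ≤ 55} μ(n) = -2

Compute μ(n) for each 1 ≤ n ≤ 55: μ(1) = 1, μ(2) = -1, μ(3) = -1, μ(4) = 0, μ(5) = -1, μ(6) = 1, μ(7) = -1, μ(8) = 0, μ(9) = 0, μ(10) = 1, μ(11) = -1, μ(12) = 0, μ(13) = -1, μ(14) = 1, μ(15) = 1, μ(16) = 0, μ(17) = -1, μ(18) = 0, μ(19) = -1, μ(20) = 0, μ(21) = 1, μ(22) = 1, μ(23) = -1, μ(24) = 0, μ(25) = 0, μ(26) = 1, μ(27) = 0, μ(28) = 0, μ(29) = -1, μ(30) = -1, μ(31) = -1, μ(32) = 0, μ(33) = 1, μ(34) = 1, μ(35) = 1, μ(36) = 0, μ(37) = -1, μ(38) = 1, μ(39) = 1, μ(40) = 0, μ(41) = -1, μ(42) = -1, μ(43) = -1, μ(44) = 0, μ(45) = 0, μ(46) = 1, μ(47) = -1, μ(48) = 0, μ(49) = 0, μ(50) = 0, μ(51) = 1, μ(52) = 0, μ(53) = -1, μ(54) = 0, μ(55) = 1. Summing all 55 values: -2. (Mertens function M(x) = Σ_{n ≤ x} μ(n); on average M(x) should be small (PNT ⟺ M(x) = o(x)).)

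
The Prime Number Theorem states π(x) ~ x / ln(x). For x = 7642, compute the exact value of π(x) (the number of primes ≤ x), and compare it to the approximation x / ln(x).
π(7642) = 969;  x/ln(x) ≈ 854.67;  relative error ≈ 11.80%.

Directly count primes up to 7642: π(7642) = 969. The PNT approximation gives 7642/ln(7642) ≈ 7642/8.94141 ≈ 854.67. Relative error (π(x) − x/ln(x)) / π(x) ≈ 11.80%; the approximation is known to undercount slightly (Li(x) is a better estimate).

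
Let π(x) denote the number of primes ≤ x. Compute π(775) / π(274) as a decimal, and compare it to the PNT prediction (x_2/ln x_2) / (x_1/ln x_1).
π(775)/π(274) = 137/58 ≈ 2.3621;  PNT prediction ≈ 2.3864.

π(274) = 58 and π(775) = 137, so π(775)/π(274) ≈ 2.3621. The PNT-predicted ratio is (775/ln(775)) / (274/ln(274)) ≈ 2.3864. The two agree to within a few percent, as expected.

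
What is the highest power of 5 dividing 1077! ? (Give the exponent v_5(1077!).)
v_5(1077!) = 267

Legendre's formula: v_p(n!) = Σ_{k ≥ 1} ⌊n / p^k⌋. For p = 5, n = 1077, the terms are:
  ⌊1077/5^1⌋ = ⌊1077/5⌋ = 215
  ⌊1077/5^2⌋ = ⌊1077/25⌋ = 43
  ⌊1077/5^3⌋ = ⌊1077/125⌋ = 8
  ⌊1077/5^4⌋ = ⌊1077/625⌋ = 1
(the next term ⌊1077/5^5⌋ = 0, terminating the sum). Summing: v_5(1077!) = 215 + 43 + 8 + 1 = 267.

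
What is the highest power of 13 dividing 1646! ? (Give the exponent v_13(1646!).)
v_13(1646!) = 135

Legendre's formula: v_p(n!) = Σ_{k ≥ 1} ⌊n / p^k⌋. For p = 13, n = 1646, the terms are:
  ⌊1646/13^1⌋ = ⌊1646/13⌋ = 126
  ⌊1646/13^2⌋ = ⌊1646/169⌋ = 9
(the next term ⌊1646/13^3⌋ = 0, terminating the sum). Summing: v_13(1646!) = 126 + 9 = 135.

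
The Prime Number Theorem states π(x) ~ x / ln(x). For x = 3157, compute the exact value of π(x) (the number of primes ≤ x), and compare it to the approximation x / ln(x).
π(3157) = 446;  x/ln(x) ≈ 391.81;  relative error ≈ 12.15%.

Directly count primes up to 3157: π(3157) = 446. The PNT approximation gives 3157/ln(3157) ≈ 3157/8.05738 ≈ 391.81. Relative error (π(x) − x/ln(x)) / π(x) ≈ 12.15%; the approximation is known to undercount slightly (Li(x) is a better estimate).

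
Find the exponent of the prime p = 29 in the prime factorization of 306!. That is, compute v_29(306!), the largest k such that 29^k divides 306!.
v_29(306!) = 10

Legendre's formula: v_p(n!) = Σ_{k ≥ 1} ⌊n / p^k⌋. For p = 29, n = 306, the terms are:
  ⌊306/29^1⌋ = ⌊306/29⌋ = 10
(the next term ⌊306/29^2⌋ = 0, terminating the sum). Summing: v_29(306!) = 10 = 10.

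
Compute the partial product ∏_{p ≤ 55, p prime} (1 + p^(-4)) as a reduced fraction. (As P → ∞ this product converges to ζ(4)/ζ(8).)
∏ = 22191296873353842710281222970410269196792920578371108176528669216114688/20586999778381633591344384332656221508370849439367985929948634732675625

The primes p ≤ 55 are [2, 3, 5, 7, 11, 13, 17, 19, 23, 29, 31, 37, 41, 43, 47, 53]. For each, (1 + 1/p^4) = (p^4 + 1)/p^4. Multiplying these fractions over p ∈ [2, 3, 5, 7, 11, 13, 17, 19, 23, 29, 31, 37, 41, 43, 47, 53] gives 22191296873353842710281222970410269196792920578371108176528669216114688/20586999778381633591344384332656221508370849439367985929948634732675625. (In the limit P → ∞ this tends to ζ(4)/ζ(8).)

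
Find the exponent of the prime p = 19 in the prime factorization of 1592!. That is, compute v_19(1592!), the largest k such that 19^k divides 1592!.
v_19(1592!) = 87

Legendre's formula: v_p(n!) = Σ_{k ≥ 1} ⌊n / p^k⌋. For p = 19, n = 1592, the terms are:
  ⌊1592/19^1⌋ = ⌊1592/19⌋ = 83
  ⌊1592/19^2⌋ = ⌊1592/361⌋ = 4
(the next term ⌊1592/19^3⌋ = 0, terminating the sum). Summing: v_19(1592!) = 83 + 4 = 87.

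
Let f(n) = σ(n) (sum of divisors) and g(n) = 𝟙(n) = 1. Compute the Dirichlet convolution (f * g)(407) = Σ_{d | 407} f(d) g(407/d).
(σ * 𝟙)(407) = 507

Divisors of 407: [1, 11, 37, 407]. For each d | 407:
  d = 1: σ(1) · 𝟙(407/1) = 1 · 1 = 1
  d = 11: σ(11) · 𝟙(407/11) = 12 · 1 = 12
  d = 37: σ(37) · 𝟙(407/37) = 38 · 1 = 38
  d = 407: σ(407) · 𝟙(407/407) = 456 · 1 = 456
Summing: (σ * 𝟙)(407) = 1 + 12 + 38 + 456 = 507.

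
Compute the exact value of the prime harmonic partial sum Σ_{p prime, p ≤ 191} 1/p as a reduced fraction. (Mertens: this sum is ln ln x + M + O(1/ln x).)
Σ 1/p = 1993491118321872720749042237885450777194444627325999952379378899379116158063/1030893141925860008499560888835674370998623848299590975192766715520279329390

π(191) = 43, so the primes ≤ 191 are [2, 3, 5, 7, 11, 13, 17, 19, 23, 29, 31, 37, 41, 43, 47, 53, 59, 61, 67, 71, 73, 79, 83, 89, 97, 101, 103, 107, 109, 113, 127, 131, 137, 139, 149, 151, 157, 163, 167, 173, 179, 181, 191]. Summing 1/p over these primes: 1993491118321872720749042237885450777194444627325999952379378899379116158063/1030893141925860008499560888835674370998623848299590975192766715520279329390 ≈ 1.9338. Mertens estimate ln ln(191) + 0.2615 ≈ 1.9202.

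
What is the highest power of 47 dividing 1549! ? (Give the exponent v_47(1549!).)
v_47(1549!) = 32

Legendre's formula: v_p(n!) = Σ_{k ≥ 1} ⌊n / p^k⌋. For p = 47, n = 1549, the terms are:
  ⌊1549/47^1⌋ = ⌊1549/47⌋ = 32
(the next term ⌊1549/47^2⌋ = 0, terminating the sum). Summing: v_47(1549!) = 32 = 32.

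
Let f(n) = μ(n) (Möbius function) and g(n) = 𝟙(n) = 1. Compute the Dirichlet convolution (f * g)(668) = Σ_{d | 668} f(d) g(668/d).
(μ * 𝟙)(668) = 0

Divisors of 668: [1, 2, 4, 167, 334, 668]. For each d | 668:
  d = 1: μ(1) · 𝟙(668/1) = 1 · 1 = 1
  d = 2: μ(2) · 𝟙(668/2) = -1 · 1 = -1
  d = 4: μ(4) · 𝟙(668/4) = 0 · 1 = 0
  d = 167: μ(167) · 𝟙(668/167) = -1 · 1 = -1
  d = 334: μ(334) · 𝟙(668/334) = 1 · 1 = 1
  d = 668: μ(668) · 𝟙(668/668) = 0 · 1 = 0
Summing: (μ * 𝟙)(668) = 1 + -1 + 0 + -1 + 1 + 0 = 0.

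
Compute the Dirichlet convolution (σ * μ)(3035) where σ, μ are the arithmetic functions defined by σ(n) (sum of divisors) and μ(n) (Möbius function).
(σ * μ)(3035) = 3035

Divisors of 3035: [1, 5, 607, 3035]. For each d | 3035:
  d = 1: σ(1) · μ(3035/1) = 1 · 1 = 1
  d = 5: σ(5) · μ(3035/5) = 6 · -1 = -6
  d = 607: σ(607) · μ(3035/607) = 608 · -1 = -608
  d = 3035: σ(3035) · μ(3035/3035) = 3648 · 1 = 3648
Summing: (σ * μ)(3035) = 1 + -6 + -608 + 3648 = 3035.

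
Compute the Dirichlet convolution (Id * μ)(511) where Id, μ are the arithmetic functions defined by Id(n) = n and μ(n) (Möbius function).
(Id * μ)(511) = 432

Divisors of 511: [1, 7, 73, 511]. For each d | 511:
  d = 1: Id(1) · μ(511/1) = 1 · 1 = 1
  d = 7: Id(7) · μ(511/7) = 7 · -1 = -7
  d = 73: Id(73) · μ(511/73) = 73 · -1 = -73
  d = 511: Id(511) · μ(511/511) = 511 · 1 = 511
Summing: (Id * μ)(511) = 1 + -7 + -73 + 511 = 432.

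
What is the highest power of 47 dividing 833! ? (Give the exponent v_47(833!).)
v_47(833!) = 17

Legendre's formula: v_p(n!) = Σ_{k ≥ 1} ⌊n / p^k⌋. For p = 47, n = 833, the terms are:
  ⌊833/47^1⌋ = ⌊833/47⌋ = 17
(the next term ⌊833/47^2⌋ = 0, terminating the sum). Summing: v_47(833!) = 17 = 17.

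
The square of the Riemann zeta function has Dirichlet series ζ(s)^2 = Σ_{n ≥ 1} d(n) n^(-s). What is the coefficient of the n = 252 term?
d(252) = 18

ζ(s)^2 = (Σ 1/m^s)(Σ 1/k^s). The coefficient of 1/n^s in the product is the number of ordered pairs (m, k) with mk = n, which equals d(n). For n = 252, divisors are [1, 2, 3, 4, 6, 7, 9, 12, 14, 18, 21, 28, 36, 42, 63, 84, 126, 252], so d(252) = 18.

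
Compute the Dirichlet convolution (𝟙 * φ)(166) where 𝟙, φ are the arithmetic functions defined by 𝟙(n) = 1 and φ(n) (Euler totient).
(𝟙 * φ)(166) = 166

Divisors of 166: [1, 2, 83, 166]. For each d | 166:
  d = 1: 𝟙(1) · φ(166/1) = 1 · 82 = 82
  d = 2: 𝟙(2) · φ(166/2) = 1 · 82 = 82
  d = 83: 𝟙(83) · φ(166/83) = 1 · 1 = 1
  d = 166: 𝟙(166) · φ(166/166) = 1 · 1 = 1
Summing: (𝟙 * φ)(166) = 82 + 82 + 1 + 1 = 166.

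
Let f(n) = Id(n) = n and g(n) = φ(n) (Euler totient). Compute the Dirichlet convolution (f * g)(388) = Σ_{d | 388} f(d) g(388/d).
(Id * φ)(388) = 1544

Divisors of 388: [1, 2, 4, 97, 194, 388]. For each d | 388:
  d = 1: Id(1) · φ(388/1) = 1 · 192 = 192
  d = 2: Id(2) · φ(388/2) = 2 · 96 = 192
  d = 4: Id(4) · φ(388/4) = 4 · 96 = 384
  d = 97: Id(97) · φ(388/97) = 97 · 2 = 194
  d = 194: Id(194) · φ(388/194) = 194 · 1 = 194
  d = 388: Id(388) · φ(388/388) = 388 · 1 = 388
Summing: (Id * φ)(388) = 192 + 192 + 384 + 194 + 194 + 388 = 1544.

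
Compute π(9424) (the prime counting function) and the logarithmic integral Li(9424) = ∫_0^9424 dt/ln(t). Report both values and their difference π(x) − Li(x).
π(9424) = 1166;  Li(9424) ≈ 1183.40;  π(x) − Li(x) ≈ -17.40.

Direct count of primes ≤ 9424 gives π(9424) = 1166. Numerical evaluation of the logarithmic integral gives Li(9424) ≈ 1183.40. The difference π(x) − Li(x) ≈ -17.40 is typically negative for small/moderate x (Li(x) overestimates), though Littlewood's theorem shows this sign changes infinitely often.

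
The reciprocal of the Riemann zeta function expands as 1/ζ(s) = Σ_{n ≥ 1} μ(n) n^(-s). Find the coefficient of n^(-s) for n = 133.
μ(133) = 1

Factor n = 133 = 7 · 19. μ(n) = 0 if any exponent ≥ 2 (not squarefree); otherwise μ(n) = (−1)^{ω(n)} where ω(n) is the number of distinct prime factors. Applying: μ(133) = 1.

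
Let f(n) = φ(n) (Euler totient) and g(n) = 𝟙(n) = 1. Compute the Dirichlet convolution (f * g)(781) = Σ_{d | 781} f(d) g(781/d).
(φ * 𝟙)(781) = 781

Divisors of 781: [1, 11, 71, 781]. For each d | 781:
  d = 1: φ(1) · 𝟙(781/1) = 1 · 1 = 1
  d = 11: φ(11) · 𝟙(781/11) = 10 · 1 = 10
  d = 71: φ(71) · 𝟙(781/71) = 70 · 1 = 70
  d = 781: φ(781) · 𝟙(781/781) = 700 · 1 = 700
Summing: (φ * 𝟙)(781) = 1 + 10 + 70 + 700 = 781.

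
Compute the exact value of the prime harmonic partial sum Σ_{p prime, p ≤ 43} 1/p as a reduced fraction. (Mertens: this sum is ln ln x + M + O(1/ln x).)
Σ 1/p = 21460568175640361/13082761331670030

π(43) = 14, so the primes ≤ 43 are [2, 3, 5, 7, 11, 13, 17, 19, 23, 29, 31, 37, 41, 43]. Summing 1/p over these primes: 21460568175640361/13082761331670030 ≈ 1.6404. Mertens estimate ln ln(43) + 0.2615 ≈ 1.5862.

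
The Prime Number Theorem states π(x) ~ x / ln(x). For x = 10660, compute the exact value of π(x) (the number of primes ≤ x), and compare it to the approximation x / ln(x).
π(10660) = 1300;  x/ln(x) ≈ 1149.42;  relative error ≈ 11.58%.

Directly count primes up to 10660: π(10660) = 1300. The PNT approximation gives 10660/ln(10660) ≈ 10660/9.27425 ≈ 1149.42. Relative error (π(x) − x/ln(x)) / π(x) ≈ 11.58%; the approximation is known to undercount slightly (Li(x) is a better estimate).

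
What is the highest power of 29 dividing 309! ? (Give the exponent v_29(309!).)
v_29(309!) = 10

Legendre's formula: v_p(n!) = Σ_{k ≥ 1} ⌊n / p^k⌋. For p = 29, n = 309, the terms are:
  ⌊309/29^1⌋ = ⌊309/29⌋ = 10
(the next term ⌊309/29^2⌋ = 0, terminating the sum). Summing: v_29(309!) = 10 = 10.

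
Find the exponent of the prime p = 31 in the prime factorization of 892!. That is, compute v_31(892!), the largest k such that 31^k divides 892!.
v_31(892!) = 28

Legendre's formula: v_p(n!) = Σ_{k ≥ 1} ⌊n / p^k⌋. For p = 31, n = 892, the terms are:
  ⌊892/31^1⌋ = ⌊892/31⌋ = 28
(the next term ⌊892/31^2⌋ = 0, terminating the sum). Summing: v_31(892!) = 28 = 28.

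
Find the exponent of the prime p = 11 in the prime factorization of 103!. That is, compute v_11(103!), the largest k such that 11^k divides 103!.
v_11(103!) = 9

Legendre's formula: v_p(n!) = Σ_{k ≥ 1} ⌊n / p^k⌋. For p = 11, n = 103, the terms are:
  ⌊103/11^1⌋ = ⌊103/11⌋ = 9
(the next term ⌊103/11^2⌋ = 0, terminating the sum). Summing: v_11(103!) = 9 = 9.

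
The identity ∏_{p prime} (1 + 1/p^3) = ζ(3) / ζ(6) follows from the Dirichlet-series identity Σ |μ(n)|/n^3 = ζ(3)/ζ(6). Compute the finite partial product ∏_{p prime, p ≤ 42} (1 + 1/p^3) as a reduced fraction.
∏ = 19748514390846878817381777408/16714921165084221808965643495

The primes p ≤ 42 are [2, 3, 5, 7, 11, 13, 17, 19, 23, 29, 31, 37, 41]. For each, (1 + 1/p^3) = (p^3 + 1)/p^3. Multiplying these fractions over p ∈ [2, 3, 5, 7, 11, 13, 17, 19, 23, 29, 31, 37, 41] gives 19748514390846878817381777408/16714921165084221808965643495. (In the limit P → ∞ this tends to ζ(3)/ζ(6).)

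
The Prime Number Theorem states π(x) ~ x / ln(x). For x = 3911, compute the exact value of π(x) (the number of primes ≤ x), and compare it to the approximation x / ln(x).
π(3911) = 541;  x/ln(x) ≈ 472.83;  relative error ≈ 12.60%.

Directly count primes up to 3911: π(3911) = 541. The PNT approximation gives 3911/ln(3911) ≈ 3911/8.27155 ≈ 472.83. Relative error (π(x) − x/ln(x)) / π(x) ≈ 12.60%; the approximation is known to undercount slightly (Li(x) is a better estimate).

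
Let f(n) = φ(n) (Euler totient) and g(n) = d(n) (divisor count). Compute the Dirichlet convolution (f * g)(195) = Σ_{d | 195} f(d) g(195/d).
(φ * d)(195) = 336

Divisors of 195: [1, 3, 5, 13, 15, 39, 65, 195]. For each d | 195:
  d = 1: φ(1) · d(195/1) = 1 · 8 = 8
  d = 3: φ(3) · d(195/3) = 2 · 4 = 8
  d = 5: φ(5) · d(195/5) = 4 · 4 = 16
  d = 13: φ(13) · d(195/13) = 12 · 4 = 48
  d = 15: φ(15) · d(195/15) = 8 · 2 = 16
  d = 39: φ(39) · d(195/39) = 24 · 2 = 48
  d = 65: φ(65) · d(195/65) = 48 · 2 = 96
  d = 195: φ(195) · d(195/195) = 96 · 1 = 96
Summing: (φ * d)(195) = 8 + 8 + 16 + 48 + 16 + 48 + 96 + 96 = 336.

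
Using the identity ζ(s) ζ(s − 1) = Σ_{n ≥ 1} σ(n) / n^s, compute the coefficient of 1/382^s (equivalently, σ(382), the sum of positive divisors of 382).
σ(382) = 576

In the product (Σ m^0/m^s)(Σ k / k^s) = Σ (Σ_{d | n} d) / n^s, the coefficient of 1/n^s is σ(n) = Σ_{d | n} d. For n = 382, divisors are [1, 2, 191, 382]; summing: σ(382) = 576.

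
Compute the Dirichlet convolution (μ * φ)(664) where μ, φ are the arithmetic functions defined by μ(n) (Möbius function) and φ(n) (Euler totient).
(μ * φ)(664) = 162

Divisors of 664: [1, 2, 4, 8, 83, 166, 332, 664]. For each d | 664:
  d = 1: μ(1) · φ(664/1) = 1 · 328 = 328
  d = 2: μ(2) · φ(664/2) = -1 · 164 = -164
  d = 4: μ(4) · φ(664/4) = 0 · 82 = 0
  d = 8: μ(8) · φ(664/8) = 0 · 82 = 0
  d = 83: μ(83) · φ(664/83) = -1 · 4 = -4
  d = 166: μ(166) · φ(664/166) = 1 · 2 = 2
  d = 332: μ(332) · φ(664/332) = 0 · 1 = 0
  d = 664: μ(664) · φ(664/664) = 0 · 1 = 0
Summing: (μ * φ)(664) = 328 + -164 + 0 + 0 + -4 + 2 + 0 + 0 = 162.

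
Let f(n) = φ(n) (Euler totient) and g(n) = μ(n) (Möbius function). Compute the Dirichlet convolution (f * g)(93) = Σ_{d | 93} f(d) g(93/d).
(φ * μ)(93) = 29

Divisors of 93: [1, 3, 31, 93]. For each d | 93:
  d = 1: φ(1) · μ(93/1) = 1 · 1 = 1
  d = 3: φ(3) · μ(93/3) = 2 · -1 = -2
  d = 31: φ(31) · μ(93/31) = 30 · -1 = -30
  d = 93: φ(93) · μ(93/93) = 60 · 1 = 60
Summing: (φ * μ)(93) = 1 + -2 + -30 + 60 = 29.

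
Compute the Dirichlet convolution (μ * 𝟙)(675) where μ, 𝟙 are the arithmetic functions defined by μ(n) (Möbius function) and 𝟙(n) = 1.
(μ * 𝟙)(675) = 0

Divisors of 675: [1, 3, 5, 9, 15, 25, 27, 45, 75, 135, 225, 675]. For each d | 675:
  d = 1: μ(1) · 𝟙(675/1) = 1 · 1 = 1
  d = 3: μ(3) · 𝟙(675/3) = -1 · 1 = -1
  d = 5: μ(5) · 𝟙(675/5) = -1 · 1 = -1
  d = 9: μ(9) · 𝟙(675/9) = 0 · 1 = 0
  d = 15: μ(15) · 𝟙(675/15) = 1 · 1 = 1
  d = 25: μ(25) · 𝟙(675/25) = 0 · 1 = 0
  d = 27: μ(27) · 𝟙(675/27) = 0 · 1 = 0
  d = 45: μ(45) · 𝟙(675/45) = 0 · 1 = 0
  d = 75: μ(75) · 𝟙(675/75) = 0 · 1 = 0
  d = 135: μ(135) · 𝟙(675/135) = 0 · 1 = 0
  d = 225: μ(225) · 𝟙(675/225) = 0 · 1 = 0
  d = 675: μ(675) · 𝟙(675/675) = 0 · 1 = 0
Summing: (μ * 𝟙)(675) = 1 + -1 + -1 + 0 + 1 + 0 + 0 + 0 + 0 + 0 + 0 + 0 = 0.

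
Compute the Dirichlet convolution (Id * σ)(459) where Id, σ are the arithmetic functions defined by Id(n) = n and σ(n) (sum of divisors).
(Id * σ)(459) = 4970

Divisors of 459: [1, 3, 9, 17, 27, 51, 153, 459]. For each d | 459:
  d = 1: Id(1) · σ(459/1) = 1 · 720 = 720
  d = 3: Id(3) · σ(459/3) = 3 · 234 = 702
  d = 9: Id(9) · σ(459/9) = 9 · 72 = 648
  d = 17: Id(17) · σ(459/17) = 17 · 40 = 680
  d = 27: Id(27) · σ(459/27) = 27 · 18 = 486
  d = 51: Id(51) · σ(459/51) = 51 · 13 = 663
  d = 153: Id(153) · σ(459/153) = 153 · 4 = 612
  d = 459: Id(459) · σ(459/459) = 459 · 1 = 459
Summing: (Id * σ)(459) = 720 + 702 + 648 + 680 + 486 + 663 + 612 + 459 = 4970.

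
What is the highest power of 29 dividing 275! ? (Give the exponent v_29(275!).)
v_29(275!) = 9

Legendre's formula: v_p(n!) = Σ_{k ≥ 1} ⌊n / p^k⌋. For p = 29, n = 275, the terms are:
  ⌊275/29^1⌋ = ⌊275/29⌋ = 9
(the next term ⌊275/29^2⌋ = 0, terminating the sum). Summing: v_29(275!) = 9 = 9.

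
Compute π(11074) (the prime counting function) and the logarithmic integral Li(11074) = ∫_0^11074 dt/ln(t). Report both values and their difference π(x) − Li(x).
π(11074) = 1342;  Li(11074) ≈ 1362.09;  π(x) − Li(x) ≈ -20.09.

Direct count of primes ≤ 11074 gives π(11074) = 1342. Numerical evaluation of the logarithmic integral gives Li(11074) ≈ 1362.09. The difference π(x) − Li(x) ≈ -20.09 is typically negative for small/moderate x (Li(x) overestimates), though Littlewood's theorem shows this sign changes infinitely often.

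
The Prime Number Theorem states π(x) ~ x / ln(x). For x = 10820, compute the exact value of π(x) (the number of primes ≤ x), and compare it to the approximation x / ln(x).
π(10820) = 1315;  x/ln(x) ≈ 1164.80;  relative error ≈ 11.42%.

Directly count primes up to 10820: π(10820) = 1315. The PNT approximation gives 10820/ln(10820) ≈ 10820/9.28915 ≈ 1164.80. Relative error (π(x) − x/ln(x)) / π(x) ≈ 11.42%; the approximation is known to undercount slightly (Li(x) is a better estimate).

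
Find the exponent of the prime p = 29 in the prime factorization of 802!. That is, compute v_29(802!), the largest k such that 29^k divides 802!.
v_29(802!) = 27

Legendre's formula: v_p(n!) = Σ_{k ≥ 1} ⌊n / p^k⌋. For p = 29, n = 802, the terms are:
  ⌊802/29^1⌋ = ⌊802/29⌋ = 27
(the next term ⌊802/29^2⌋ = 0, terminating the sum). Summing: v_29(802!) = 27 = 27.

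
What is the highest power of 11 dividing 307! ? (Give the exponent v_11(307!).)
v_11(307!) = 29

Legendre's formula: v_p(n!) = Σ_{k ≥ 1} ⌊n / p^k⌋. For p = 11, n = 307, the terms are:
  ⌊307/11^1⌋ = ⌊307/11⌋ = 27
  ⌊307/11^2⌋ = ⌊307/121⌋ = 2
(the next term ⌊307/11^3⌋ = 0, terminating the sum). Summing: v_11(307!) = 27 + 2 = 29.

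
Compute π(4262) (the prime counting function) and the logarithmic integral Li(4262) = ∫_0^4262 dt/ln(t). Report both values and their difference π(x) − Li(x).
π(4262) = 585;  Li(4262) ≈ 596.83;  π(x) − Li(x) ≈ -11.83.

Direct count of primes ≤ 4262 gives π(4262) = 585. Numerical evaluation of the logarithmic integral gives Li(4262) ≈ 596.83. The difference π(x) − Li(x) ≈ -11.83 is typically negative for small/moderate x (Li(x) overestimates), though Littlewood's theorem shows this sign changes infinitely often.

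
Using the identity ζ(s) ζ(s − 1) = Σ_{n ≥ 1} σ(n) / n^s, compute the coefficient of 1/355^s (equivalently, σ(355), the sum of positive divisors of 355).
σ(355) = 432

In the product (Σ m^0/m^s)(Σ k / k^s) = Σ (Σ_{d | n} d) / n^s, the coefficient of 1/n^s is σ(n) = Σ_{d | n} d. For n = 355, divisors are [1, 5, 71, 355]; summing: σ(355) = 432.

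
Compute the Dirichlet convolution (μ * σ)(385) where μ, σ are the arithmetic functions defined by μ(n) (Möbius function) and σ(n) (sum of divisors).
(μ * σ)(385) = 385

Divisors of 385: [1, 5, 7, 11, 35, 55, 77, 385]. For each d | 385:
  d = 1: μ(1) · σ(385/1) = 1 · 576 = 576
  d = 5: μ(5) · σ(385/5) = -1 · 96 = -96
  d = 7: μ(7) · σ(385/7) = -1 · 72 = -72
  d = 11: μ(11) · σ(385/11) = -1 · 48 = -48
  d = 35: μ(35) · σ(385/35) = 1 · 12 = 12
  d = 55: μ(55) · σ(385/55) = 1 · 8 = 8
  d = 77: μ(77) · σ(385/77) = 1 · 6 = 6
  d = 385: μ(385) · σ(385/385) = -1 · 1 = -1
Summing: (μ * σ)(385) = 576 + -96 + -72 + -48 + 12 + 8 + 6 + -1 = 385.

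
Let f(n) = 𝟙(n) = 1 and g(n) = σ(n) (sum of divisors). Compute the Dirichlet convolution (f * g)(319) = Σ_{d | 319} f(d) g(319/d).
(𝟙 * σ)(319) = 403

Divisors of 319: [1, 11, 29, 319]. For each d | 319:
  d = 1: 𝟙(1) · σ(319/1) = 1 · 360 = 360
  d = 11: 𝟙(11) · σ(319/11) = 1 · 30 = 30
  d = 29: 𝟙(29) · σ(319/29) = 1 · 12 = 12
  d = 319: 𝟙(319) · σ(319/319) = 1 · 1 = 1
Summing: (𝟙 * σ)(319) = 360 + 30 + 12 + 1 = 403.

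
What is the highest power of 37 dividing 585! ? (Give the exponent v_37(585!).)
v_37(585!) = 15

Legendre's formula: v_p(n!) = Σ_{k ≥ 1} ⌊n / p^k⌋. For p = 37, n = 585, the terms are:
  ⌊585/37^1⌋ = ⌊585/37⌋ = 15
(the next term ⌊585/37^2⌋ = 0, terminating the sum). Summing: v_37(585!) = 15 = 15.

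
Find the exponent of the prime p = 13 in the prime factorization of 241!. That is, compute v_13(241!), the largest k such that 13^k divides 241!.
v_13(241!) = 19

Legendre's formula: v_p(n!) = Σ_{k ≥ 1} ⌊n / p^k⌋. For p = 13, n = 241, the terms are:
  ⌊241/13^1⌋ = ⌊241/13⌋ = 18
  ⌊241/13^2⌋ = ⌊241/169⌋ = 1
(the next term ⌊241/13^3⌋ = 0, terminating the sum). Summing: v_13(241!) = 18 + 1 = 19.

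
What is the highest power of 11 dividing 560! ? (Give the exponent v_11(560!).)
v_11(560!) = 54

Legendre's formula: v_p(n!) = Σ_{k ≥ 1} ⌊n / p^k⌋. For p = 11, n = 560, the terms are:
  ⌊560/11^1⌋ = ⌊560/11⌋ = 50
  ⌊560/11^2⌋ = ⌊560/121⌋ = 4
(the next term ⌊560/11^3⌋ = 0, terminating the sum). Summing: v_11(560!) = 50 + 4 = 54.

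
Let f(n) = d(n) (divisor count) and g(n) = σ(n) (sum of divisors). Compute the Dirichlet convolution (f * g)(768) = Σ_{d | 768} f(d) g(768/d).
(d * σ)(768) = 11886

Divisors of 768: [1, 2, 3, 4, 6, 8, 12, 16, 24, 32, 48, 64, 96, 128, 192, 256, 384, 768]. For each d | 768:
  d = 1: d(1) · σ(768/1) = 1 · 2044 = 2044
  d = 2: d(2) · σ(768/2) = 2 · 1020 = 2040
  d = 3: d(3) · σ(768/3) = 2 · 511 = 1022
  d = 4: d(4) · σ(768/4) = 3 · 508 = 1524
  d = 6: d(6) · σ(768/6) = 4 · 255 = 1020
  d = 8: d(8) · σ(768/8) = 4 · 252 = 1008
  d = 12: d(12) · σ(768/12) = 6 · 127 = 762
  d = 16: d(16) · σ(768/16) = 5 · 124 = 620
  d = 24: d(24) · σ(768/24) = 8 · 63 = 504
  d = 32: d(32) · σ(768/32) = 6 · 60 = 360
  d = 48: d(48) · σ(768/48) = 10 · 31 = 310
  d = 64: d(64) · σ(768/64) = 7 · 28 = 196
  d = 96: d(96) · σ(768/96) = 12 · 15 = 180
  d = 128: d(128) · σ(768/128) = 8 · 12 = 96
  d = 192: d(192) · σ(768/192) = 14 · 7 = 98
  d = 256: d(256) · σ(768/256) = 9 · 4 = 36
  d = 384: d(384) · σ(768/384) = 16 · 3 = 48
  d = 768: d(768) · σ(768/768) = 18 · 1 = 18
Summing: (d * σ)(768) = 2044 + 2040 + 1022 + 1524 + 1020 + 1008 + 762 + 620 + 504 + 360 + 310 + 196 + 180 + 96 + 98 + 36 + 48 + 18 = 11886.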